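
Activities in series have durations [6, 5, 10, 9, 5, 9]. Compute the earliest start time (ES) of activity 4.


Activity 4 starts after activities 1 through 3 complete.
Predecessor durations: [6, 5, 10]
ES = 6 + 5 + 10 = 21

21


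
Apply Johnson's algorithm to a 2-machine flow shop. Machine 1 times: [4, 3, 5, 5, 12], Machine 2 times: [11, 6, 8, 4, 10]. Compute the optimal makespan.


Apply Johnson's rule:
  Group 1 (a <= b): [(2, 3, 6), (1, 4, 11), (3, 5, 8)]
  Group 2 (a > b): [(5, 12, 10), (4, 5, 4)]
Optimal job order: [2, 1, 3, 5, 4]
Schedule:
  Job 2: M1 done at 3, M2 done at 9
  Job 1: M1 done at 7, M2 done at 20
  Job 3: M1 done at 12, M2 done at 28
  Job 5: M1 done at 24, M2 done at 38
  Job 4: M1 done at 29, M2 done at 42
Makespan = 42

42


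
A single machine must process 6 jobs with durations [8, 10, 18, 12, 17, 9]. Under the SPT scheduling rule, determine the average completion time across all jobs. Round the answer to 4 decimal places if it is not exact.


Sort jobs by processing time (SPT order): [8, 9, 10, 12, 17, 18]
Compute completion times sequentially:
  Job 1: processing = 8, completes at 8
  Job 2: processing = 9, completes at 17
  Job 3: processing = 10, completes at 27
  Job 4: processing = 12, completes at 39
  Job 5: processing = 17, completes at 56
  Job 6: processing = 18, completes at 74
Sum of completion times = 221
Average completion time = 221/6 = 36.8333

36.8333


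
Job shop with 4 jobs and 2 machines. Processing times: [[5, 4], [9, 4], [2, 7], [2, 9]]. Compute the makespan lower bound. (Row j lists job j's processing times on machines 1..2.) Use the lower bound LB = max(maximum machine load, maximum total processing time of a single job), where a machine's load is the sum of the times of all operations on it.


Machine loads:
  Machine 1: 5 + 9 + 2 + 2 = 18
  Machine 2: 4 + 4 + 7 + 9 = 24
Max machine load = 24
Job totals:
  Job 1: 9
  Job 2: 13
  Job 3: 9
  Job 4: 11
Max job total = 13
Lower bound = max(24, 13) = 24

24


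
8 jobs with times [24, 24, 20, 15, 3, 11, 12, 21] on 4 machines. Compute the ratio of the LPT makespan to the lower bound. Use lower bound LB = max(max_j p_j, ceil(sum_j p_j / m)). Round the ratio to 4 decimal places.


LPT order: [24, 24, 21, 20, 15, 12, 11, 3]
Machine loads after assignment: [35, 27, 33, 35]
LPT makespan = 35
Lower bound = max(max_job, ceil(total/4)) = max(24, 33) = 33
Ratio = 35 / 33 = 1.0606

1.0606


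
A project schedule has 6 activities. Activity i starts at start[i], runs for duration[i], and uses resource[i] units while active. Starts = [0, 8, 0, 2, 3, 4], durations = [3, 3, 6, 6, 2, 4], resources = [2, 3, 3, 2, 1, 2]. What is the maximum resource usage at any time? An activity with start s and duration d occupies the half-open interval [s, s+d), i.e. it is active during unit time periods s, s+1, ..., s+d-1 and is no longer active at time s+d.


Each activity i is active on [start_i, start_i + duration_i).
Compute total resource usage per time slot:
  t=0: active resources = [2, 3], total = 5
  t=1: active resources = [2, 3], total = 5
  t=2: active resources = [2, 3, 2], total = 7
  t=3: active resources = [3, 2, 1], total = 6
  t=4: active resources = [3, 2, 1, 2], total = 8
  t=5: active resources = [3, 2, 2], total = 7
  t=6: active resources = [2, 2], total = 4
  t=7: active resources = [2, 2], total = 4
  t=8: active resources = [3], total = 3
  t=9: active resources = [3], total = 3
  t=10: active resources = [3], total = 3
Peak resource demand = 8

8


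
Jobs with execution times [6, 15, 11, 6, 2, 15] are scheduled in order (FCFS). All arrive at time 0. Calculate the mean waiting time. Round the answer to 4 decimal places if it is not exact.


FCFS order (as given): [6, 15, 11, 6, 2, 15]
Waiting times:
  Job 1: wait = 0
  Job 2: wait = 6
  Job 3: wait = 21
  Job 4: wait = 32
  Job 5: wait = 38
  Job 6: wait = 40
Sum of waiting times = 137
Average waiting time = 137/6 = 22.8333

22.8333


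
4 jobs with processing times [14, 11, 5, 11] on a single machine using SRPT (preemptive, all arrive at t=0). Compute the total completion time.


Since all jobs arrive at t=0, SRPT equals SPT ordering.
SPT order: [5, 11, 11, 14]
Completion times:
  Job 1: p=5, C=5
  Job 2: p=11, C=16
  Job 3: p=11, C=27
  Job 4: p=14, C=41
Total completion time = 5 + 16 + 27 + 41 = 89

89


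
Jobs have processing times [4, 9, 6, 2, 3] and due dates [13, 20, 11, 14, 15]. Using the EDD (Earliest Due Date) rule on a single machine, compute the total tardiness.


Sort by due date (EDD order): [(6, 11), (4, 13), (2, 14), (3, 15), (9, 20)]
Compute completion times and tardiness:
  Job 1: p=6, d=11, C=6, tardiness=max(0,6-11)=0
  Job 2: p=4, d=13, C=10, tardiness=max(0,10-13)=0
  Job 3: p=2, d=14, C=12, tardiness=max(0,12-14)=0
  Job 4: p=3, d=15, C=15, tardiness=max(0,15-15)=0
  Job 5: p=9, d=20, C=24, tardiness=max(0,24-20)=4
Total tardiness = 4

4


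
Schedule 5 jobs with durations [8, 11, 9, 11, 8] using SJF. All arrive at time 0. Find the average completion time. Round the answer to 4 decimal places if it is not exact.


SJF order (ascending): [8, 8, 9, 11, 11]
Completion times:
  Job 1: burst=8, C=8
  Job 2: burst=8, C=16
  Job 3: burst=9, C=25
  Job 4: burst=11, C=36
  Job 5: burst=11, C=47
Average completion = 132/5 = 26.4

26.4


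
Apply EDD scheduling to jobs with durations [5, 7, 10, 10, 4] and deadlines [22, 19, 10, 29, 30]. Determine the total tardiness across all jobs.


Sort by due date (EDD order): [(10, 10), (7, 19), (5, 22), (10, 29), (4, 30)]
Compute completion times and tardiness:
  Job 1: p=10, d=10, C=10, tardiness=max(0,10-10)=0
  Job 2: p=7, d=19, C=17, tardiness=max(0,17-19)=0
  Job 3: p=5, d=22, C=22, tardiness=max(0,22-22)=0
  Job 4: p=10, d=29, C=32, tardiness=max(0,32-29)=3
  Job 5: p=4, d=30, C=36, tardiness=max(0,36-30)=6
Total tardiness = 9

9


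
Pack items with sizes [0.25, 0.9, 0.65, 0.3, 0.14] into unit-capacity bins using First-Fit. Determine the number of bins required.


Place items sequentially using First-Fit:
  Item 0.25 -> new Bin 1
  Item 0.9 -> new Bin 2
  Item 0.65 -> Bin 1 (now 0.9)
  Item 0.3 -> new Bin 3
  Item 0.14 -> Bin 3 (now 0.44)
Total bins used = 3

3


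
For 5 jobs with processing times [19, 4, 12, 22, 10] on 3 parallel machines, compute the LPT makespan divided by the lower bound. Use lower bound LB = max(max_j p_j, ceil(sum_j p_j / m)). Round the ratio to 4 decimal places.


LPT order: [22, 19, 12, 10, 4]
Machine loads after assignment: [22, 23, 22]
LPT makespan = 23
Lower bound = max(max_job, ceil(total/3)) = max(22, 23) = 23
Ratio = 23 / 23 = 1.0

1.0


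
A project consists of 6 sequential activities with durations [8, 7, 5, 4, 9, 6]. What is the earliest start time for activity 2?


Activity 2 starts after activities 1 through 1 complete.
Predecessor durations: [8]
ES = 8 = 8

8


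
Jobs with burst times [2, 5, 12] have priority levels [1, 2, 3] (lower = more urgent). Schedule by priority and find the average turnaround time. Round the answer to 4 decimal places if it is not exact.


Sort by priority (ascending = highest first):
Order: [(1, 2), (2, 5), (3, 12)]
Completion times:
  Priority 1, burst=2, C=2
  Priority 2, burst=5, C=7
  Priority 3, burst=12, C=19
Average turnaround = 28/3 = 9.3333

9.3333


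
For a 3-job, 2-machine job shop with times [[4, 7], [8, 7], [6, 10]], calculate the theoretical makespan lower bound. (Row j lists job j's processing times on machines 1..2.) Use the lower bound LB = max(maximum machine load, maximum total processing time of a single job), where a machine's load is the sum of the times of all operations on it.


Machine loads:
  Machine 1: 4 + 8 + 6 = 18
  Machine 2: 7 + 7 + 10 = 24
Max machine load = 24
Job totals:
  Job 1: 11
  Job 2: 15
  Job 3: 16
Max job total = 16
Lower bound = max(24, 16) = 24

24


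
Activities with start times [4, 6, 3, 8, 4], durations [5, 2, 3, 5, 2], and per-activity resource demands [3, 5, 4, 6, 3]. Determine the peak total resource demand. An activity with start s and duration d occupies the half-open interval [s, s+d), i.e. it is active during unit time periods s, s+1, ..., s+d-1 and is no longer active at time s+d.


Each activity i is active on [start_i, start_i + duration_i).
Compute total resource usage per time slot:
  t=0: active resources = [], total = 0
  t=1: active resources = [], total = 0
  t=2: active resources = [], total = 0
  t=3: active resources = [4], total = 4
  t=4: active resources = [3, 4, 3], total = 10
  t=5: active resources = [3, 4, 3], total = 10
  t=6: active resources = [3, 5], total = 8
  t=7: active resources = [3, 5], total = 8
  t=8: active resources = [3, 6], total = 9
  t=9: active resources = [6], total = 6
  t=10: active resources = [6], total = 6
  t=11: active resources = [6], total = 6
  t=12: active resources = [6], total = 6
Peak resource demand = 10

10


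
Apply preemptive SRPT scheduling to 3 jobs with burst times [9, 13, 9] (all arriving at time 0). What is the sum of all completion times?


Since all jobs arrive at t=0, SRPT equals SPT ordering.
SPT order: [9, 9, 13]
Completion times:
  Job 1: p=9, C=9
  Job 2: p=9, C=18
  Job 3: p=13, C=31
Total completion time = 9 + 18 + 31 = 58

58


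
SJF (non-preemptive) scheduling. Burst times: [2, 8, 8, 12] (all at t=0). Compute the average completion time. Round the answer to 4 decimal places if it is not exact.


SJF order (ascending): [2, 8, 8, 12]
Completion times:
  Job 1: burst=2, C=2
  Job 2: burst=8, C=10
  Job 3: burst=8, C=18
  Job 4: burst=12, C=30
Average completion = 60/4 = 15.0

15.0


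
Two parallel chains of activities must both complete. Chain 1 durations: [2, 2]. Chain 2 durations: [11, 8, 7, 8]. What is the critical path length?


Path A total = 2 + 2 = 4
Path B total = 11 + 8 + 7 + 8 = 34
Critical path = longest path = max(4, 34) = 34

34


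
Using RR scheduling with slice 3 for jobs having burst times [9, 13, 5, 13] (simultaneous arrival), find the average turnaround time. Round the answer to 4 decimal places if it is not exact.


Time quantum = 3
Execution trace:
  J1 runs 3 units, time = 3
  J2 runs 3 units, time = 6
  J3 runs 3 units, time = 9
  J4 runs 3 units, time = 12
  J1 runs 3 units, time = 15
  J2 runs 3 units, time = 18
  J3 runs 2 units, time = 20
  J4 runs 3 units, time = 23
  J1 runs 3 units, time = 26
  J2 runs 3 units, time = 29
  J4 runs 3 units, time = 32
  J2 runs 3 units, time = 35
  J4 runs 3 units, time = 38
  J2 runs 1 units, time = 39
  J4 runs 1 units, time = 40
Finish times: [26, 39, 20, 40]
Average turnaround = 125/4 = 31.25

31.25


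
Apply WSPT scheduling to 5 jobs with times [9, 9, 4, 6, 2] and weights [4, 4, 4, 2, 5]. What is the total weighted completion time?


Compute p/w ratios and sort ascending (WSPT): [(2, 5), (4, 4), (9, 4), (9, 4), (6, 2)]
Compute weighted completion times:
  Job (p=2,w=5): C=2, w*C=5*2=10
  Job (p=4,w=4): C=6, w*C=4*6=24
  Job (p=9,w=4): C=15, w*C=4*15=60
  Job (p=9,w=4): C=24, w*C=4*24=96
  Job (p=6,w=2): C=30, w*C=2*30=60
Total weighted completion time = 250

250


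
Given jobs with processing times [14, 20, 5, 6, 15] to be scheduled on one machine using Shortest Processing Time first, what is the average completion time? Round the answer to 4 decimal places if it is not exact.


Sort jobs by processing time (SPT order): [5, 6, 14, 15, 20]
Compute completion times sequentially:
  Job 1: processing = 5, completes at 5
  Job 2: processing = 6, completes at 11
  Job 3: processing = 14, completes at 25
  Job 4: processing = 15, completes at 40
  Job 5: processing = 20, completes at 60
Sum of completion times = 141
Average completion time = 141/5 = 28.2

28.2


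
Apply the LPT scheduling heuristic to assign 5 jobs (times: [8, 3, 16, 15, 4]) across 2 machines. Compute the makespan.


Sort jobs in decreasing order (LPT): [16, 15, 8, 4, 3]
Assign each job to the least loaded machine:
  Machine 1: jobs [16, 4, 3], load = 23
  Machine 2: jobs [15, 8], load = 23
Makespan = max load = 23

23


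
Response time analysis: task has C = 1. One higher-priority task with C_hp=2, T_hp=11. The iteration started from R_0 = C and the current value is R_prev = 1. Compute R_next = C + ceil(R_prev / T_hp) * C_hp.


R_next = C + ceil(R_prev / T_hp) * C_hp
ceil(1 / 11) = ceil(0.0909) = 1
Interference = 1 * 2 = 2
R_next = 1 + 2 = 3

3


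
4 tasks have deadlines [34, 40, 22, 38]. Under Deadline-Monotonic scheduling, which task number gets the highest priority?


Sort tasks by relative deadline (ascending):
  Task 3: deadline = 22
  Task 1: deadline = 34
  Task 4: deadline = 38
  Task 2: deadline = 40
Priority order (highest first): [3, 1, 4, 2]
Highest priority task = 3

3


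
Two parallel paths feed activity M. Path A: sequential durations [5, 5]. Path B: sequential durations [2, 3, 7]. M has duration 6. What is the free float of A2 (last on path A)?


ES(A2) = sum of predecessors on chain A = 5
EF(A2) = ES + duration = 5 + 5 = 10
Successor of A2 is M. ES(M) = max(sum(A), sum(B)) = max(10, 12) = 12
Free float = ES(successor) - EF(current) = 12 - 10 = 2

2


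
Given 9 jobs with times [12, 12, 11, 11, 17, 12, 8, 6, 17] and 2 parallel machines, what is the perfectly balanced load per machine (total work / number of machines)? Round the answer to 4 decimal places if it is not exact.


Total processing time = 12 + 12 + 11 + 11 + 17 + 12 + 8 + 6 + 17 = 106
Number of machines = 2
Ideal balanced load = 106 / 2 = 53.0

53.0


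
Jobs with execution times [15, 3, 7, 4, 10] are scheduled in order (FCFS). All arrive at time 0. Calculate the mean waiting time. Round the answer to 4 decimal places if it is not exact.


FCFS order (as given): [15, 3, 7, 4, 10]
Waiting times:
  Job 1: wait = 0
  Job 2: wait = 15
  Job 3: wait = 18
  Job 4: wait = 25
  Job 5: wait = 29
Sum of waiting times = 87
Average waiting time = 87/5 = 17.4

17.4


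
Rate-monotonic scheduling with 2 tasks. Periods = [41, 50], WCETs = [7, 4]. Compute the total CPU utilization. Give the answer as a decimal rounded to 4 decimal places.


Compute individual utilizations (exact fractions):
  Task 1: C/T = 7/41 (approx. 0.1707)
  Task 2: C/T = 4/50 = 2/25 (approx. 0.08)
Total utilization U = 7/41 + 2/25 = 257/1025
Rounded to 4 decimal places: U = 0.2507
RM (Liu & Layland) bound for 2 tasks = 0.828427; compare with U = 257/1025 (approx. 0.250732)
U <= bound, so schedulable by RM sufficient condition.

0.2507


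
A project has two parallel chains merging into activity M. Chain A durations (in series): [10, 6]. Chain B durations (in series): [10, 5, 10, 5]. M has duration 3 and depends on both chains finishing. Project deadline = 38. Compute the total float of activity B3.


Forward pass: ES(B3) = sum of predecessors on chain B = 15
EF = ES + duration = 15 + 10 = 25
Backward pass: LF(M) = deadline = 38; LS(M) = 38 - 3 = 35
LF(B3) = LS(M) - sum(successors on chain B) = 35 - 5 = 30
LS = LF - duration = 30 - 10 = 20
Total float = LS - ES = 20 - 15 = 5

5


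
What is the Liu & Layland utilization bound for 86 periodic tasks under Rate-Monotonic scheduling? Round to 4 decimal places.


Compute 2^(1/86) = 1.0080924190
Subtract 1: 1.0080924190 - 1 = 0.0080924190
Multiply by n: 86 * 0.0080924190 = 0.6959480340
Round to 4 dp: 0.6959

0.6959


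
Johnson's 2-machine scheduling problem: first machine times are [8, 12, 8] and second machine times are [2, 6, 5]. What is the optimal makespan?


Apply Johnson's rule:
  Group 1 (a <= b): []
  Group 2 (a > b): [(2, 12, 6), (3, 8, 5), (1, 8, 2)]
Optimal job order: [2, 3, 1]
Schedule:
  Job 2: M1 done at 12, M2 done at 18
  Job 3: M1 done at 20, M2 done at 25
  Job 1: M1 done at 28, M2 done at 30
Makespan = 30

30


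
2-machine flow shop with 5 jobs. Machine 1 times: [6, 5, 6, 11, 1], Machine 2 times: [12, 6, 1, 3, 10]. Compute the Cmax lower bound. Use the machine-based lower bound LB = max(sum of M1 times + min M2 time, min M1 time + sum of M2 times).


LB1 = sum(M1 times) + min(M2 times) = 29 + 1 = 30
LB2 = min(M1 times) + sum(M2 times) = 1 + 32 = 33
Lower bound = max(LB1, LB2) = max(30, 33) = 33

33


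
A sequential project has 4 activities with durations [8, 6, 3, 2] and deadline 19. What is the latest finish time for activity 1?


LF(activity 1) = deadline - sum of successor durations
Successors: activities 2 through 4 with durations [6, 3, 2]
Sum of successor durations = 11
LF = 19 - 11 = 8

8


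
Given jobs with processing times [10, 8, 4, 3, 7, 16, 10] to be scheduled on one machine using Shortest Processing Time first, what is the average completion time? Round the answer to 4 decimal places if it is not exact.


Sort jobs by processing time (SPT order): [3, 4, 7, 8, 10, 10, 16]
Compute completion times sequentially:
  Job 1: processing = 3, completes at 3
  Job 2: processing = 4, completes at 7
  Job 3: processing = 7, completes at 14
  Job 4: processing = 8, completes at 22
  Job 5: processing = 10, completes at 32
  Job 6: processing = 10, completes at 42
  Job 7: processing = 16, completes at 58
Sum of completion times = 178
Average completion time = 178/7 = 25.4286

25.4286


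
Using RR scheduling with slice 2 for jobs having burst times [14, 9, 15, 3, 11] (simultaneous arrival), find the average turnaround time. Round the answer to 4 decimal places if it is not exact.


Time quantum = 2
Execution trace:
  J1 runs 2 units, time = 2
  J2 runs 2 units, time = 4
  J3 runs 2 units, time = 6
  J4 runs 2 units, time = 8
  J5 runs 2 units, time = 10
  J1 runs 2 units, time = 12
  J2 runs 2 units, time = 14
  J3 runs 2 units, time = 16
  J4 runs 1 units, time = 17
  J5 runs 2 units, time = 19
  J1 runs 2 units, time = 21
  J2 runs 2 units, time = 23
  J3 runs 2 units, time = 25
  J5 runs 2 units, time = 27
  J1 runs 2 units, time = 29
  J2 runs 2 units, time = 31
  J3 runs 2 units, time = 33
  J5 runs 2 units, time = 35
  J1 runs 2 units, time = 37
  J2 runs 1 units, time = 38
  J3 runs 2 units, time = 40
  J5 runs 2 units, time = 42
  J1 runs 2 units, time = 44
  J3 runs 2 units, time = 46
  J5 runs 1 units, time = 47
  J1 runs 2 units, time = 49
  J3 runs 2 units, time = 51
  J3 runs 1 units, time = 52
Finish times: [49, 38, 52, 17, 47]
Average turnaround = 203/5 = 40.6

40.6


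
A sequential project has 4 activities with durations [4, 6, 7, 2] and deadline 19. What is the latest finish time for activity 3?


LF(activity 3) = deadline - sum of successor durations
Successors: activities 4 through 4 with durations [2]
Sum of successor durations = 2
LF = 19 - 2 = 17

17


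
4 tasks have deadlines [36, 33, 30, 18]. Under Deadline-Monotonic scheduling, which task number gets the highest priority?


Sort tasks by relative deadline (ascending):
  Task 4: deadline = 18
  Task 3: deadline = 30
  Task 2: deadline = 33
  Task 1: deadline = 36
Priority order (highest first): [4, 3, 2, 1]
Highest priority task = 4

4


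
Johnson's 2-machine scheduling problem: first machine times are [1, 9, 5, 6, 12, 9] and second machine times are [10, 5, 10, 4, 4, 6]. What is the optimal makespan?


Apply Johnson's rule:
  Group 1 (a <= b): [(1, 1, 10), (3, 5, 10)]
  Group 2 (a > b): [(6, 9, 6), (2, 9, 5), (4, 6, 4), (5, 12, 4)]
Optimal job order: [1, 3, 6, 2, 4, 5]
Schedule:
  Job 1: M1 done at 1, M2 done at 11
  Job 3: M1 done at 6, M2 done at 21
  Job 6: M1 done at 15, M2 done at 27
  Job 2: M1 done at 24, M2 done at 32
  Job 4: M1 done at 30, M2 done at 36
  Job 5: M1 done at 42, M2 done at 46
Makespan = 46

46


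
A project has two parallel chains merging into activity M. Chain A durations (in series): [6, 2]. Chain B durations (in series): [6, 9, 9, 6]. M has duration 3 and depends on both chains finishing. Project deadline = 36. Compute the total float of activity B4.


Forward pass: ES(B4) = sum of predecessors on chain B = 24
EF = ES + duration = 24 + 6 = 30
Backward pass: LF(M) = deadline = 36; LS(M) = 36 - 3 = 33
LF(B4) = LS(M) - sum(successors on chain B) = 33 - 0 = 33
LS = LF - duration = 33 - 6 = 27
Total float = LS - ES = 27 - 24 = 3

3


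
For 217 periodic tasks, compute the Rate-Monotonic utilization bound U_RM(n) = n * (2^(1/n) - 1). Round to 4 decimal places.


Compute 2^(1/217) = 1.0031993336
Subtract 1: 1.0031993336 - 1 = 0.0031993336
Multiply by n: 217 * 0.0031993336 = 0.6942553912
Round to 4 dp: 0.6943

0.6943


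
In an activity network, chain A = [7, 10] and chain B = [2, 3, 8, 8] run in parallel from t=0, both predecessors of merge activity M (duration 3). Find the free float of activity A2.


ES(A2) = sum of predecessors on chain A = 7
EF(A2) = ES + duration = 7 + 10 = 17
Successor of A2 is M. ES(M) = max(sum(A), sum(B)) = max(17, 21) = 21
Free float = ES(successor) - EF(current) = 21 - 17 = 4

4


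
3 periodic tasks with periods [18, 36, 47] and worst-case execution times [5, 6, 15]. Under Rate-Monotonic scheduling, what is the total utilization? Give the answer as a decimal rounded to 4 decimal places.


Compute individual utilizations (exact fractions):
  Task 1: C/T = 5/18 (approx. 0.2778)
  Task 2: C/T = 6/36 = 1/6 (approx. 0.1667)
  Task 3: C/T = 15/47 (approx. 0.3191)
Total utilization U = 5/18 + 1/6 + 15/47 = 323/423
Rounded to 4 decimal places: U = 0.7636
RM (Liu & Layland) bound for 3 tasks = 0.779763; compare with U = 323/423 (approx. 0.763593)
U <= bound, so schedulable by RM sufficient condition.

0.7636


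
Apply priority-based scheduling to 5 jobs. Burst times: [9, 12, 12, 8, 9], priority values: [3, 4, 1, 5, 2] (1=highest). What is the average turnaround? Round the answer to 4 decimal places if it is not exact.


Sort by priority (ascending = highest first):
Order: [(1, 12), (2, 9), (3, 9), (4, 12), (5, 8)]
Completion times:
  Priority 1, burst=12, C=12
  Priority 2, burst=9, C=21
  Priority 3, burst=9, C=30
  Priority 4, burst=12, C=42
  Priority 5, burst=8, C=50
Average turnaround = 155/5 = 31.0

31.0


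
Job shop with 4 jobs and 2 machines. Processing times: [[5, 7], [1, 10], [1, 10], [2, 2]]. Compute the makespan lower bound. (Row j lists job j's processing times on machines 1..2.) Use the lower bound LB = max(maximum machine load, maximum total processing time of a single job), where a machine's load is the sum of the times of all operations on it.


Machine loads:
  Machine 1: 5 + 1 + 1 + 2 = 9
  Machine 2: 7 + 10 + 10 + 2 = 29
Max machine load = 29
Job totals:
  Job 1: 12
  Job 2: 11
  Job 3: 11
  Job 4: 4
Max job total = 12
Lower bound = max(29, 12) = 29

29


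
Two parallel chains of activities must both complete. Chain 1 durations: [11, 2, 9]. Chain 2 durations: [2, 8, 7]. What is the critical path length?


Path A total = 11 + 2 + 9 = 22
Path B total = 2 + 8 + 7 = 17
Critical path = longest path = max(22, 17) = 22

22


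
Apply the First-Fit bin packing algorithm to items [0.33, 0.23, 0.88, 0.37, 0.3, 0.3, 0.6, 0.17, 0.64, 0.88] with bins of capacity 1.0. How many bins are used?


Place items sequentially using First-Fit:
  Item 0.33 -> new Bin 1
  Item 0.23 -> Bin 1 (now 0.56)
  Item 0.88 -> new Bin 2
  Item 0.37 -> Bin 1 (now 0.93)
  Item 0.3 -> new Bin 3
  Item 0.3 -> Bin 3 (now 0.6)
  Item 0.6 -> new Bin 4
  Item 0.17 -> Bin 3 (now 0.77)
  Item 0.64 -> new Bin 5
  Item 0.88 -> new Bin 6
Total bins used = 6

6


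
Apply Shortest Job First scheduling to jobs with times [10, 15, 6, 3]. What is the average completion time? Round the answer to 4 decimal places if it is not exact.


SJF order (ascending): [3, 6, 10, 15]
Completion times:
  Job 1: burst=3, C=3
  Job 2: burst=6, C=9
  Job 3: burst=10, C=19
  Job 4: burst=15, C=34
Average completion = 65/4 = 16.25

16.25


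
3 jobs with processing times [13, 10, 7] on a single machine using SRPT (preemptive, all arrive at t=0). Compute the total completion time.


Since all jobs arrive at t=0, SRPT equals SPT ordering.
SPT order: [7, 10, 13]
Completion times:
  Job 1: p=7, C=7
  Job 2: p=10, C=17
  Job 3: p=13, C=30
Total completion time = 7 + 17 + 30 = 54

54


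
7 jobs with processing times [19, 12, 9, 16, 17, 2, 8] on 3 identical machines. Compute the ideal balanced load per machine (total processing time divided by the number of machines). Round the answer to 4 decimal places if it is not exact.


Total processing time = 19 + 12 + 9 + 16 + 17 + 2 + 8 = 83
Number of machines = 3
Ideal balanced load = 83 / 3 = 27.6667

27.6667


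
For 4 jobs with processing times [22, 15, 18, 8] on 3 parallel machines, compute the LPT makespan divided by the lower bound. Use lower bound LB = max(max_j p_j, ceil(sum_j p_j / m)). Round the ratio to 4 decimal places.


LPT order: [22, 18, 15, 8]
Machine loads after assignment: [22, 18, 23]
LPT makespan = 23
Lower bound = max(max_job, ceil(total/3)) = max(22, 21) = 22
Ratio = 23 / 22 = 1.0455

1.0455


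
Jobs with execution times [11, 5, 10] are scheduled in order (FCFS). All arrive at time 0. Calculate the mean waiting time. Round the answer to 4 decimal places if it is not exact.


FCFS order (as given): [11, 5, 10]
Waiting times:
  Job 1: wait = 0
  Job 2: wait = 11
  Job 3: wait = 16
Sum of waiting times = 27
Average waiting time = 27/3 = 9.0

9.0


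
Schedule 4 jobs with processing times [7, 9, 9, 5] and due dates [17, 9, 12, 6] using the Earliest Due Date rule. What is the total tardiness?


Sort by due date (EDD order): [(5, 6), (9, 9), (9, 12), (7, 17)]
Compute completion times and tardiness:
  Job 1: p=5, d=6, C=5, tardiness=max(0,5-6)=0
  Job 2: p=9, d=9, C=14, tardiness=max(0,14-9)=5
  Job 3: p=9, d=12, C=23, tardiness=max(0,23-12)=11
  Job 4: p=7, d=17, C=30, tardiness=max(0,30-17)=13
Total tardiness = 29

29


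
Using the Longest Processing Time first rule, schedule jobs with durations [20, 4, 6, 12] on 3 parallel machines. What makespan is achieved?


Sort jobs in decreasing order (LPT): [20, 12, 6, 4]
Assign each job to the least loaded machine:
  Machine 1: jobs [20], load = 20
  Machine 2: jobs [12], load = 12
  Machine 3: jobs [6, 4], load = 10
Makespan = max load = 20

20


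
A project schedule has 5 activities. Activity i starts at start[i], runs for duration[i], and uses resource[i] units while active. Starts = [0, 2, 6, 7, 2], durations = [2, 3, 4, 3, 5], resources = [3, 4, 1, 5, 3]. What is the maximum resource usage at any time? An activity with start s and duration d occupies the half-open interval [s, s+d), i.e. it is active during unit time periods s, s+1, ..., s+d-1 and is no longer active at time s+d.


Each activity i is active on [start_i, start_i + duration_i).
Compute total resource usage per time slot:
  t=0: active resources = [3], total = 3
  t=1: active resources = [3], total = 3
  t=2: active resources = [4, 3], total = 7
  t=3: active resources = [4, 3], total = 7
  t=4: active resources = [4, 3], total = 7
  t=5: active resources = [3], total = 3
  t=6: active resources = [1, 3], total = 4
  t=7: active resources = [1, 5], total = 6
  t=8: active resources = [1, 5], total = 6
  t=9: active resources = [1, 5], total = 6
Peak resource demand = 7

7


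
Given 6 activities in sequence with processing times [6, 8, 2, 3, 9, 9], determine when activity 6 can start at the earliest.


Activity 6 starts after activities 1 through 5 complete.
Predecessor durations: [6, 8, 2, 3, 9]
ES = 6 + 8 + 2 + 3 + 9 = 28

28


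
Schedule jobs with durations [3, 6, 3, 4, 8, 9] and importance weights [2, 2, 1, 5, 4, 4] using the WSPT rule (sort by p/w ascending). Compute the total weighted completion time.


Compute p/w ratios and sort ascending (WSPT): [(4, 5), (3, 2), (8, 4), (9, 4), (6, 2), (3, 1)]
Compute weighted completion times:
  Job (p=4,w=5): C=4, w*C=5*4=20
  Job (p=3,w=2): C=7, w*C=2*7=14
  Job (p=8,w=4): C=15, w*C=4*15=60
  Job (p=9,w=4): C=24, w*C=4*24=96
  Job (p=6,w=2): C=30, w*C=2*30=60
  Job (p=3,w=1): C=33, w*C=1*33=33
Total weighted completion time = 283

283


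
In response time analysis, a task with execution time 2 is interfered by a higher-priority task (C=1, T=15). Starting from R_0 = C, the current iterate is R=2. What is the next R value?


R_next = C + ceil(R_prev / T_hp) * C_hp
ceil(2 / 15) = ceil(0.1333) = 1
Interference = 1 * 1 = 1
R_next = 2 + 1 = 3

3


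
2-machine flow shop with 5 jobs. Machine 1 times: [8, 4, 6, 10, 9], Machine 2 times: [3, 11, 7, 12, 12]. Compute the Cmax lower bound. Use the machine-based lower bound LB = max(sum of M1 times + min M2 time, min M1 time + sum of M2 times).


LB1 = sum(M1 times) + min(M2 times) = 37 + 3 = 40
LB2 = min(M1 times) + sum(M2 times) = 4 + 45 = 49
Lower bound = max(LB1, LB2) = max(40, 49) = 49

49


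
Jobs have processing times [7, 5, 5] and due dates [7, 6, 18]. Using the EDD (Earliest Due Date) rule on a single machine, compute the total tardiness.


Sort by due date (EDD order): [(5, 6), (7, 7), (5, 18)]
Compute completion times and tardiness:
  Job 1: p=5, d=6, C=5, tardiness=max(0,5-6)=0
  Job 2: p=7, d=7, C=12, tardiness=max(0,12-7)=5
  Job 3: p=5, d=18, C=17, tardiness=max(0,17-18)=0
Total tardiness = 5

5


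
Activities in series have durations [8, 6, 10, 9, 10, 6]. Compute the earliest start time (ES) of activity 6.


Activity 6 starts after activities 1 through 5 complete.
Predecessor durations: [8, 6, 10, 9, 10]
ES = 8 + 6 + 10 + 9 + 10 = 43

43


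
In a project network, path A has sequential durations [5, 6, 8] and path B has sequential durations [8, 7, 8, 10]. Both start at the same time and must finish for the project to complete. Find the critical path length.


Path A total = 5 + 6 + 8 = 19
Path B total = 8 + 7 + 8 + 10 = 33
Critical path = longest path = max(19, 33) = 33

33


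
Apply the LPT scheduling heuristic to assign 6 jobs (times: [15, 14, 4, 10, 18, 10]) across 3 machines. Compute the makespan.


Sort jobs in decreasing order (LPT): [18, 15, 14, 10, 10, 4]
Assign each job to the least loaded machine:
  Machine 1: jobs [18, 4], load = 22
  Machine 2: jobs [15, 10], load = 25
  Machine 3: jobs [14, 10], load = 24
Makespan = max load = 25

25


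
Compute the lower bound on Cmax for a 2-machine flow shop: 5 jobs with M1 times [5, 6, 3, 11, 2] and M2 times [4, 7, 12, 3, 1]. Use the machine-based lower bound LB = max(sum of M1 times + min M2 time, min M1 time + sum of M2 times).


LB1 = sum(M1 times) + min(M2 times) = 27 + 1 = 28
LB2 = min(M1 times) + sum(M2 times) = 2 + 27 = 29
Lower bound = max(LB1, LB2) = max(28, 29) = 29

29


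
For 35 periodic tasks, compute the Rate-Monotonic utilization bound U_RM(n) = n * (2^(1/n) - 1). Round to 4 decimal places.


Compute 2^(1/35) = 1.0200016094
Subtract 1: 1.0200016094 - 1 = 0.0200016094
Multiply by n: 35 * 0.0200016094 = 0.7000563290
Round to 4 dp: 0.7001

0.7001


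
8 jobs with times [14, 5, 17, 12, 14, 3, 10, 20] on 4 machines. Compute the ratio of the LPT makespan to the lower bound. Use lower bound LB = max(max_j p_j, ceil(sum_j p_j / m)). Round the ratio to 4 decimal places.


LPT order: [20, 17, 14, 14, 12, 10, 5, 3]
Machine loads after assignment: [23, 22, 26, 24]
LPT makespan = 26
Lower bound = max(max_job, ceil(total/4)) = max(20, 24) = 24
Ratio = 26 / 24 = 1.0833

1.0833


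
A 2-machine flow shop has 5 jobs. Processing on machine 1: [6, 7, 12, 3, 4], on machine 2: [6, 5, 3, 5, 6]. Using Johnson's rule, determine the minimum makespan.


Apply Johnson's rule:
  Group 1 (a <= b): [(4, 3, 5), (5, 4, 6), (1, 6, 6)]
  Group 2 (a > b): [(2, 7, 5), (3, 12, 3)]
Optimal job order: [4, 5, 1, 2, 3]
Schedule:
  Job 4: M1 done at 3, M2 done at 8
  Job 5: M1 done at 7, M2 done at 14
  Job 1: M1 done at 13, M2 done at 20
  Job 2: M1 done at 20, M2 done at 25
  Job 3: M1 done at 32, M2 done at 35
Makespan = 35

35


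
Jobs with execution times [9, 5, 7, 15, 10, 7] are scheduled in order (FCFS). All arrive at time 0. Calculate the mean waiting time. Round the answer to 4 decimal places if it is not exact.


FCFS order (as given): [9, 5, 7, 15, 10, 7]
Waiting times:
  Job 1: wait = 0
  Job 2: wait = 9
  Job 3: wait = 14
  Job 4: wait = 21
  Job 5: wait = 36
  Job 6: wait = 46
Sum of waiting times = 126
Average waiting time = 126/6 = 21.0

21.0


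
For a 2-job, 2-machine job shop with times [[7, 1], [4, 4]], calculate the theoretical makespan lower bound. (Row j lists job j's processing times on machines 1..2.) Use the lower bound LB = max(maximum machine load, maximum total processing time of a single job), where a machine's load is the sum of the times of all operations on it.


Machine loads:
  Machine 1: 7 + 4 = 11
  Machine 2: 1 + 4 = 5
Max machine load = 11
Job totals:
  Job 1: 8
  Job 2: 8
Max job total = 8
Lower bound = max(11, 8) = 11

11


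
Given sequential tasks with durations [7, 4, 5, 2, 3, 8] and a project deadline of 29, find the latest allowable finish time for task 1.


LF(activity 1) = deadline - sum of successor durations
Successors: activities 2 through 6 with durations [4, 5, 2, 3, 8]
Sum of successor durations = 22
LF = 29 - 22 = 7

7


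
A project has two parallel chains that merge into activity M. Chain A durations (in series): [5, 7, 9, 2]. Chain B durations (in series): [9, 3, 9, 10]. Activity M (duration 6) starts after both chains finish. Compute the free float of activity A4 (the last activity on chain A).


ES(A4) = sum of predecessors on chain A = 21
EF(A4) = ES + duration = 21 + 2 = 23
Successor of A4 is M. ES(M) = max(sum(A), sum(B)) = max(23, 31) = 31
Free float = ES(successor) - EF(current) = 31 - 23 = 8

8


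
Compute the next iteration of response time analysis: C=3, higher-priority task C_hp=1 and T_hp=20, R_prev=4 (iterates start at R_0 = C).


R_next = C + ceil(R_prev / T_hp) * C_hp
ceil(4 / 20) = ceil(0.2) = 1
Interference = 1 * 1 = 1
R_next = 3 + 1 = 4
R_next = R_prev, so the iteration has converged (response time = 4).

4


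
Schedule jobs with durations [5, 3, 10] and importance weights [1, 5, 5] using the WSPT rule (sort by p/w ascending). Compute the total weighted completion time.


Compute p/w ratios and sort ascending (WSPT): [(3, 5), (10, 5), (5, 1)]
Compute weighted completion times:
  Job (p=3,w=5): C=3, w*C=5*3=15
  Job (p=10,w=5): C=13, w*C=5*13=65
  Job (p=5,w=1): C=18, w*C=1*18=18
Total weighted completion time = 98

98


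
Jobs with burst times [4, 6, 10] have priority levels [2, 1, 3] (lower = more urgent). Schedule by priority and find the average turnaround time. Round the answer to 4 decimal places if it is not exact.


Sort by priority (ascending = highest first):
Order: [(1, 6), (2, 4), (3, 10)]
Completion times:
  Priority 1, burst=6, C=6
  Priority 2, burst=4, C=10
  Priority 3, burst=10, C=20
Average turnaround = 36/3 = 12.0

12.0


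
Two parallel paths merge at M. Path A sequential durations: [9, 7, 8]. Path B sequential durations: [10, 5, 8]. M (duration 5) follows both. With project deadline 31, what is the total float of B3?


Forward pass: ES(B3) = sum of predecessors on chain B = 15
EF = ES + duration = 15 + 8 = 23
Backward pass: LF(M) = deadline = 31; LS(M) = 31 - 5 = 26
LF(B3) = LS(M) - sum(successors on chain B) = 26 - 0 = 26
LS = LF - duration = 26 - 8 = 18
Total float = LS - ES = 18 - 15 = 3

3


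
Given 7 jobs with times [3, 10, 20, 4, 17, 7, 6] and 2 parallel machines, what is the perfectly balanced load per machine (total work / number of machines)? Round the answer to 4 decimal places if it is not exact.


Total processing time = 3 + 10 + 20 + 4 + 17 + 7 + 6 = 67
Number of machines = 2
Ideal balanced load = 67 / 2 = 33.5

33.5


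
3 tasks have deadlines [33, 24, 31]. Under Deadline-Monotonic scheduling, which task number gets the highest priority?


Sort tasks by relative deadline (ascending):
  Task 2: deadline = 24
  Task 3: deadline = 31
  Task 1: deadline = 33
Priority order (highest first): [2, 3, 1]
Highest priority task = 2

2


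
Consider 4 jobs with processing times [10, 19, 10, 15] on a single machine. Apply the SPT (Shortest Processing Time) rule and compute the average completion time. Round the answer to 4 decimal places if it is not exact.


Sort jobs by processing time (SPT order): [10, 10, 15, 19]
Compute completion times sequentially:
  Job 1: processing = 10, completes at 10
  Job 2: processing = 10, completes at 20
  Job 3: processing = 15, completes at 35
  Job 4: processing = 19, completes at 54
Sum of completion times = 119
Average completion time = 119/4 = 29.75

29.75


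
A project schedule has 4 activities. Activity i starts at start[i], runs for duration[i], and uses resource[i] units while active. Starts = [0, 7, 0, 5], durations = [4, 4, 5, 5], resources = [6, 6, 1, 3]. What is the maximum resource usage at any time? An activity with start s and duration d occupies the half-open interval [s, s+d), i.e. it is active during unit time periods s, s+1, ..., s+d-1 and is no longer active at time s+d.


Each activity i is active on [start_i, start_i + duration_i).
Compute total resource usage per time slot:
  t=0: active resources = [6, 1], total = 7
  t=1: active resources = [6, 1], total = 7
  t=2: active resources = [6, 1], total = 7
  t=3: active resources = [6, 1], total = 7
  t=4: active resources = [1], total = 1
  t=5: active resources = [3], total = 3
  t=6: active resources = [3], total = 3
  t=7: active resources = [6, 3], total = 9
  t=8: active resources = [6, 3], total = 9
  t=9: active resources = [6, 3], total = 9
  t=10: active resources = [6], total = 6
Peak resource demand = 9

9


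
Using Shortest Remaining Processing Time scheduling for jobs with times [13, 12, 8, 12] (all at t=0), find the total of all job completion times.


Since all jobs arrive at t=0, SRPT equals SPT ordering.
SPT order: [8, 12, 12, 13]
Completion times:
  Job 1: p=8, C=8
  Job 2: p=12, C=20
  Job 3: p=12, C=32
  Job 4: p=13, C=45
Total completion time = 8 + 20 + 32 + 45 = 105

105


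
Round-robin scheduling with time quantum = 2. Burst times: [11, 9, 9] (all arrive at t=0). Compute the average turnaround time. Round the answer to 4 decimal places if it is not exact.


Time quantum = 2
Execution trace:
  J1 runs 2 units, time = 2
  J2 runs 2 units, time = 4
  J3 runs 2 units, time = 6
  J1 runs 2 units, time = 8
  J2 runs 2 units, time = 10
  J3 runs 2 units, time = 12
  J1 runs 2 units, time = 14
  J2 runs 2 units, time = 16
  J3 runs 2 units, time = 18
  J1 runs 2 units, time = 20
  J2 runs 2 units, time = 22
  J3 runs 2 units, time = 24
  J1 runs 2 units, time = 26
  J2 runs 1 units, time = 27
  J3 runs 1 units, time = 28
  J1 runs 1 units, time = 29
Finish times: [29, 27, 28]
Average turnaround = 84/3 = 28.0

28.0


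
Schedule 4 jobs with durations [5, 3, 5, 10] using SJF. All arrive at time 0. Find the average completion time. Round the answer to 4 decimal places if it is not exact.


SJF order (ascending): [3, 5, 5, 10]
Completion times:
  Job 1: burst=3, C=3
  Job 2: burst=5, C=8
  Job 3: burst=5, C=13
  Job 4: burst=10, C=23
Average completion = 47/4 = 11.75

11.75


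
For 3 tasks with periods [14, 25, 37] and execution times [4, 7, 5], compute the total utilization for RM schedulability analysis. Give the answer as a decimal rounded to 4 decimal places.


Compute individual utilizations (exact fractions):
  Task 1: C/T = 4/14 = 2/7 (approx. 0.2857)
  Task 2: C/T = 7/25 (approx. 0.28)
  Task 3: C/T = 5/37 (approx. 0.1351)
Total utilization U = 2/7 + 7/25 + 5/37 = 4538/6475
Rounded to 4 decimal places: U = 0.7008
RM (Liu & Layland) bound for 3 tasks = 0.779763; compare with U = 4538/6475 (approx. 0.700849)
U <= bound, so schedulable by RM sufficient condition.

0.7008


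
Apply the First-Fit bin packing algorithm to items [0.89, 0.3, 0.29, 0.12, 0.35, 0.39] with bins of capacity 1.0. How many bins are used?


Place items sequentially using First-Fit:
  Item 0.89 -> new Bin 1
  Item 0.3 -> new Bin 2
  Item 0.29 -> Bin 2 (now 0.59)
  Item 0.12 -> Bin 2 (now 0.71)
  Item 0.35 -> new Bin 3
  Item 0.39 -> Bin 3 (now 0.74)
Total bins used = 3

3


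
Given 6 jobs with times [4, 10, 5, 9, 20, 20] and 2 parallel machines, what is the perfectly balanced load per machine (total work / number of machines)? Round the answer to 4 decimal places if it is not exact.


Total processing time = 4 + 10 + 5 + 9 + 20 + 20 = 68
Number of machines = 2
Ideal balanced load = 68 / 2 = 34.0

34.0
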